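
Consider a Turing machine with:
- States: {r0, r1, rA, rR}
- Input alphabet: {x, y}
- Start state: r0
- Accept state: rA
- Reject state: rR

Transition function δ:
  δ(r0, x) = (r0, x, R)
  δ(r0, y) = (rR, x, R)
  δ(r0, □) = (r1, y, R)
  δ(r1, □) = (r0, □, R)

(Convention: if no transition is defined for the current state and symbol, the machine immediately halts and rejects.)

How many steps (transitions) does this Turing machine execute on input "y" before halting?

Execution trace:
Initial: [r0]y
Step 1: δ(r0, y) = (rR, x, R) → x[rR]□

The machine reaches the reject state rR and halts.

The machine executed 1 step before halting.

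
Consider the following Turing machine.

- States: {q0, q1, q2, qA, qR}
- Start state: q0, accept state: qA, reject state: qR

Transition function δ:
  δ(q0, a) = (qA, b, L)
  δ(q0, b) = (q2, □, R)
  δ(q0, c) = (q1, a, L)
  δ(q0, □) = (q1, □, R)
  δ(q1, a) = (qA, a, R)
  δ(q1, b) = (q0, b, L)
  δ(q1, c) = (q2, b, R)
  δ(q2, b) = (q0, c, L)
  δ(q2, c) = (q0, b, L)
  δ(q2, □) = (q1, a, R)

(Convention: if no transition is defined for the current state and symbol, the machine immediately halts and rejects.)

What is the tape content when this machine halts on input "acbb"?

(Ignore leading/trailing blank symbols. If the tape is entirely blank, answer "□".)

Execution trace:
Initial: [q0]acbb
Step 1: δ(q0, a) = (qA, b, L) → [qA]□bcbb

The machine reaches the accept state qA and halts.

Final tape (ignoring leading/trailing blanks): bcbb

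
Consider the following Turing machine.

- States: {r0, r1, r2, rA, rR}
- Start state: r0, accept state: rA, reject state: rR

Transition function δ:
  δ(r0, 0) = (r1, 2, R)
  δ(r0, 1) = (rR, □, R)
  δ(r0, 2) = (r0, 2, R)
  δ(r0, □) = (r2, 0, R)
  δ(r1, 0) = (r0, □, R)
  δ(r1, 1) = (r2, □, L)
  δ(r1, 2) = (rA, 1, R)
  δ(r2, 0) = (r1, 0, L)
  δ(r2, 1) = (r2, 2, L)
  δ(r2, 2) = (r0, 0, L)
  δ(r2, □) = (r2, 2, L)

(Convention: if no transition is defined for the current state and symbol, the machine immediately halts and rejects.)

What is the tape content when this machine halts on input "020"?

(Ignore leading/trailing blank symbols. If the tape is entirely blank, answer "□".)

Execution trace:
Initial: [r0]020
Step 1: δ(r0, 0) = (r1, 2, R) → 2[r1]20
Step 2: δ(r1, 2) = (rA, 1, R) → 21[rA]0

The machine reaches the accept state rA and halts.

Final tape (ignoring leading/trailing blanks): 210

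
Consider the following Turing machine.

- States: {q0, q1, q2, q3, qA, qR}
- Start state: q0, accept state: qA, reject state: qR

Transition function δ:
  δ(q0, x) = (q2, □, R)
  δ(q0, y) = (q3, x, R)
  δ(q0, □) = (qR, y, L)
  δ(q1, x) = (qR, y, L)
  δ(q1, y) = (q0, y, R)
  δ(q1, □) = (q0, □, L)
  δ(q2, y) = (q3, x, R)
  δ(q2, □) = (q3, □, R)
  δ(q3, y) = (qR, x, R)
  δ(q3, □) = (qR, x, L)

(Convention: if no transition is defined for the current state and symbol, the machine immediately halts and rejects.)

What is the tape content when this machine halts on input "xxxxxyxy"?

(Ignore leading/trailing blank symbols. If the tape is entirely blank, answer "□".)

Execution trace:
Initial: [q0]xxxxxyxy
Step 1: δ(q0, x) = (q2, □, R) → □[q2]xxxxyxy

No transition is defined for δ(q2, x). By convention the machine halts and rejects.

Final tape (ignoring leading/trailing blanks): xxxxyxy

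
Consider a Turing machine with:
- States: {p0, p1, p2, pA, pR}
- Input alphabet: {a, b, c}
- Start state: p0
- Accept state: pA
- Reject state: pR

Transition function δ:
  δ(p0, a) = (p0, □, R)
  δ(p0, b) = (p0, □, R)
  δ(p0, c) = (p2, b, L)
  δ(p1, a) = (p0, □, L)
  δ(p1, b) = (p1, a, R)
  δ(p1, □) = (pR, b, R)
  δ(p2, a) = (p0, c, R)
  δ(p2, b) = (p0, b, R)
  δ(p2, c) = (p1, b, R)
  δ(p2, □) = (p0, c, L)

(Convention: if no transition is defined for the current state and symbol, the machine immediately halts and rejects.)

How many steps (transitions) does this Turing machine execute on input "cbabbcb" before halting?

Execution trace:
Initial: [p0]cbabbcb
Step 1: δ(p0, c) = (p2, b, L) → [p2]□bbabbcb
Step 2: δ(p2, □) = (p0, c, L) → [p0]□cbbabbcb

No transition is defined for δ(p0, □). By convention the machine halts and rejects.

The machine executed 2 steps before halting.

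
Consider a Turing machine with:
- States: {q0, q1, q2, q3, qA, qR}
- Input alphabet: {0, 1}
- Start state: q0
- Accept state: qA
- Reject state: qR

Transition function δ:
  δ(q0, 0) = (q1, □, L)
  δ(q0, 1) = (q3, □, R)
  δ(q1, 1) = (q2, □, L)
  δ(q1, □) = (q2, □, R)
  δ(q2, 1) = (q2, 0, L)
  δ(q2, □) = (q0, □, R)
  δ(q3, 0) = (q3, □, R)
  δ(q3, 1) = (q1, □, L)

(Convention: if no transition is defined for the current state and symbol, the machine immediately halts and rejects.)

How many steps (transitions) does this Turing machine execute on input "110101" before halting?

Execution trace:
Initial: [q0]110101
Step 1: δ(q0, 1) = (q3, □, R) → □[q3]10101
Step 2: δ(q3, 1) = (q1, □, L) → [q1]□□0101
Step 3: δ(q1, □) = (q2, □, R) → □[q2]□0101
Step 4: δ(q2, □) = (q0, □, R) → □□[q0]0101
Step 5: δ(q0, 0) = (q1, □, L) → □[q1]□□101
Step 6: δ(q1, □) = (q2, □, R) → □□[q2]□101
Step 7: δ(q2, □) = (q0, □, R) → □□□[q0]101
Step 8: δ(q0, 1) = (q3, □, R) → □□□□[q3]01
Step 9: δ(q3, 0) = (q3, □, R) → □□□□□[q3]1
Step 10: δ(q3, 1) = (q1, □, L) → □□□□[q1]□□
Step 11: δ(q1, □) = (q2, □, R) → □□□□□[q2]□
Step 12: δ(q2, □) = (q0, □, R) → □□□□□□[q0]□

No transition is defined for δ(q0, □). By convention the machine halts and rejects.

The machine executed 12 steps before halting.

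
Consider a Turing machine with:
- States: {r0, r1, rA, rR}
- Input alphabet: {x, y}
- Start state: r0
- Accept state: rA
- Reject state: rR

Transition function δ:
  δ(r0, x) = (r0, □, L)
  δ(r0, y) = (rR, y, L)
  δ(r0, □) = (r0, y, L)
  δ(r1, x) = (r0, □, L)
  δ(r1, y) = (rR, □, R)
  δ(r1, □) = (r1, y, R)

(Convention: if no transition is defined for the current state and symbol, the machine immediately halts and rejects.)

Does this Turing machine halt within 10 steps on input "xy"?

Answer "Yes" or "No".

Execution trace:
Initial: [r0]xy
Step 1: δ(r0, x) = (r0, □, L) → [r0]□□y
Step 2: δ(r0, □) = (r0, y, L) → [r0]□y□y
Step 3: δ(r0, □) = (r0, y, L) → [r0]□yy□y
Step 4: δ(r0, □) = (r0, y, L) → [r0]□yyy□y
Step 5: δ(r0, □) = (r0, y, L) → [r0]□yyyy□y
Step 6: δ(r0, □) = (r0, y, L) → [r0]□yyyyy□y
Step 7: δ(r0, □) = (r0, y, L) → [r0]□yyyyyy□y
Step 8: δ(r0, □) = (r0, y, L) → [r0]□yyyyyyy□y
Step 9: δ(r0, □) = (r0, y, L) → [r0]□yyyyyyyy□y
Step 10: δ(r0, □) = (r0, y, L) → [r0]□yyyyyyyyy□y

The machine has not reached a halting state after 10 steps.
The machine did not halt within the 10-step bound.

Answer: No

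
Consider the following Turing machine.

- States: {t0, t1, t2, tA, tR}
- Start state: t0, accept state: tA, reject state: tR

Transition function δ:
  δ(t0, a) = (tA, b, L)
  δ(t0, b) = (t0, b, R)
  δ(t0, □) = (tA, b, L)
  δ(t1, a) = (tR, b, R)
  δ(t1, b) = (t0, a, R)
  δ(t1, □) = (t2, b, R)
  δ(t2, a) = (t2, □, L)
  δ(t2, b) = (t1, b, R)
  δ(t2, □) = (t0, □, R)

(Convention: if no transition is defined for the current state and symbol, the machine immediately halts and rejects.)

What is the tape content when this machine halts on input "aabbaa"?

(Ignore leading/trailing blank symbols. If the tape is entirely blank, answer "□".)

Execution trace:
Initial: [t0]aabbaa
Step 1: δ(t0, a) = (tA, b, L) → [tA]□babbaa

The machine reaches the accept state tA and halts.

Final tape (ignoring leading/trailing blanks): babbaa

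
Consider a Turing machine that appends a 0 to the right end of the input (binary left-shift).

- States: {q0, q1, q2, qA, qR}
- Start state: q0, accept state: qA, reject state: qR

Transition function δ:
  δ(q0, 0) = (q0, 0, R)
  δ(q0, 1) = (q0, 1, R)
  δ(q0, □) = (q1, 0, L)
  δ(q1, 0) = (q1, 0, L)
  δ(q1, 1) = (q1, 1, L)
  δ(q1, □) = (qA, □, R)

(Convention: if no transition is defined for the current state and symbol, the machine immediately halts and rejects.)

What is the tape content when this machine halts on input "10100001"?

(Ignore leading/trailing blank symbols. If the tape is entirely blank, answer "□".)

Execution trace:
Initial: [q0]10100001
Step 1: δ(q0, 1) = (q0, 1, R) → 1[q0]0100001
Step 2: δ(q0, 0) = (q0, 0, R) → 10[q0]100001
Step 3: δ(q0, 1) = (q0, 1, R) → 101[q0]00001
Step 4: δ(q0, 0) = (q0, 0, R) → 1010[q0]0001
Step 5: δ(q0, 0) = (q0, 0, R) → 10100[q0]001
Step 6: δ(q0, 0) = (q0, 0, R) → 101000[q0]01
Step 7: δ(q0, 0) = (q0, 0, R) → 1010000[q0]1
Step 8: δ(q0, 1) = (q0, 1, R) → 10100001[q0]□
Step 9: δ(q0, □) = (q1, 0, L) → 1010000[q1]10
Step 10: δ(q1, 1) = (q1, 1, L) → 101000[q1]010
Step 11: δ(q1, 0) = (q1, 0, L) → 10100[q1]0010
Step 12: δ(q1, 0) = (q1, 0, L) → 1010[q1]00010
Step 13: δ(q1, 0) = (q1, 0, L) → 101[q1]000010
Step 14: δ(q1, 0) = (q1, 0, L) → 10[q1]1000010
Step 15: δ(q1, 1) = (q1, 1, L) → 1[q1]01000010
Step 16: δ(q1, 0) = (q1, 0, L) → [q1]101000010
Step 17: δ(q1, 1) = (q1, 1, L) → [q1]□101000010
Step 18: δ(q1, □) = (qA, □, R) → □[qA]101000010

The machine reaches the accept state qA and halts.

Final tape (ignoring leading/trailing blanks): 101000010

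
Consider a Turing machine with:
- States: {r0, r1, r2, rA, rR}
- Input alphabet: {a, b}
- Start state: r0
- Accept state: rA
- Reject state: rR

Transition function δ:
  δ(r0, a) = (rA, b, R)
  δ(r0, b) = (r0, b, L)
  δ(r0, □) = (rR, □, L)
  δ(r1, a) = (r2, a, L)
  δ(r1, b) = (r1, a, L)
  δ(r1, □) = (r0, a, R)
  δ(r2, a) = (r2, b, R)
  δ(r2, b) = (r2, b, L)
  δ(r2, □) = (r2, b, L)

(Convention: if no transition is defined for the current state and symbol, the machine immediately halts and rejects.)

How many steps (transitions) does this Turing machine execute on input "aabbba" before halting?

Execution trace:
Initial: [r0]aabbba
Step 1: δ(r0, a) = (rA, b, R) → b[rA]abbba

The machine reaches the accept state rA and halts.

The machine executed 1 step before halting.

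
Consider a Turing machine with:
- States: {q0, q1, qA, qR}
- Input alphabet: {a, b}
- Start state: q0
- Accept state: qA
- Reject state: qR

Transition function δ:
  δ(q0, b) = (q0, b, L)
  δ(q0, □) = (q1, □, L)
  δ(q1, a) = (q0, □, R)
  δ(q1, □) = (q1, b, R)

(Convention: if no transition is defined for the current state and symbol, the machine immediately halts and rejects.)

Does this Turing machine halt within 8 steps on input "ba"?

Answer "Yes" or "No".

Execution trace:
Initial: [q0]ba
Step 1: δ(q0, b) = (q0, b, L) → [q0]□ba
Step 2: δ(q0, □) = (q1, □, L) → [q1]□□ba
Step 3: δ(q1, □) = (q1, b, R) → b[q1]□ba
Step 4: δ(q1, □) = (q1, b, R) → bb[q1]ba

No transition is defined for δ(q1, b). By convention the machine halts and rejects.
The machine halted after 4 steps (within the 8-step bound).

Answer: Yes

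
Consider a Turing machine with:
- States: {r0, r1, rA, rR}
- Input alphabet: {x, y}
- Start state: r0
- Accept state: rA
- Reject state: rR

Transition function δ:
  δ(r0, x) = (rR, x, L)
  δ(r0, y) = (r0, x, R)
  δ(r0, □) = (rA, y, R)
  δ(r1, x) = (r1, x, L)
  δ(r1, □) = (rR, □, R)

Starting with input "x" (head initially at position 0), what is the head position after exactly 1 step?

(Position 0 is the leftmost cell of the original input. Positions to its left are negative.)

Execution trace (head position shown):
Step 0: [r0]x  (head at position 0)
Step 1: move left → [rR]□x  (head at position -1)

After 1 step, the head is at position -1.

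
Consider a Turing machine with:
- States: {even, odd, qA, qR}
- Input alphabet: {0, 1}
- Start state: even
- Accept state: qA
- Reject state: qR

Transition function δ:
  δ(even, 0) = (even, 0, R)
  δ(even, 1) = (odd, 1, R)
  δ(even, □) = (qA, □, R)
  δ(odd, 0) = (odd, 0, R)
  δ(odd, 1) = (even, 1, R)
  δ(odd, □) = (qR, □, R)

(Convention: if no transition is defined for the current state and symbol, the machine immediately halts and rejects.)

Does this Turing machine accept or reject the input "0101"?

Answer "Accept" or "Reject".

Execution trace:
Initial: [even]0101
Step 1: δ(even, 0) = (even, 0, R) → 0[even]101
Step 2: δ(even, 1) = (odd, 1, R) → 01[odd]01
Step 3: δ(odd, 0) = (odd, 0, R) → 010[odd]1
Step 4: δ(odd, 1) = (even, 1, R) → 0101[even]□
Step 5: δ(even, □) = (qA, □, R) → 0101□[qA]□

The machine reaches the accept state qA and halts.

Answer: Accept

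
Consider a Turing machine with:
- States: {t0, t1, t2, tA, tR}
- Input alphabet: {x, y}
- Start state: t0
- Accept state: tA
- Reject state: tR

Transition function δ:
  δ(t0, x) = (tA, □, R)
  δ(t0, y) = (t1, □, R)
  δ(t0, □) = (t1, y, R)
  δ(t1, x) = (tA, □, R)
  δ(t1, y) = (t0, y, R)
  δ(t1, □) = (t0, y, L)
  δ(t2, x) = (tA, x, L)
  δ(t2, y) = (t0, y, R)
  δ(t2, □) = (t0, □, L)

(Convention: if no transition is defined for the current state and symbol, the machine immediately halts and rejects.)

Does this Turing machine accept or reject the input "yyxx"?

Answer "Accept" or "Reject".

Execution trace:
Initial: [t0]yyxx
Step 1: δ(t0, y) = (t1, □, R) → □[t1]yxx
Step 2: δ(t1, y) = (t0, y, R) → □y[t0]xx
Step 3: δ(t0, x) = (tA, □, R) → □y□[tA]x

The machine reaches the accept state tA and halts.

Answer: Accept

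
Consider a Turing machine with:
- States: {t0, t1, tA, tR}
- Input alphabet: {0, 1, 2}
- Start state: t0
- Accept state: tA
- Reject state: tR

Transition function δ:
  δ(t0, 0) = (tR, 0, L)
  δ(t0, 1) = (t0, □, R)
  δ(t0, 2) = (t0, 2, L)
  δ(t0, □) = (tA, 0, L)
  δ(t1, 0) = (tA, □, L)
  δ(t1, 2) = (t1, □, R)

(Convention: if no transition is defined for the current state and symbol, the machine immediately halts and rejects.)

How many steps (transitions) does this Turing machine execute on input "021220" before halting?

Execution trace:
Initial: [t0]021220
Step 1: δ(t0, 0) = (tR, 0, L) → [tR]□021220

The machine reaches the reject state tR and halts.

The machine executed 1 step before halting.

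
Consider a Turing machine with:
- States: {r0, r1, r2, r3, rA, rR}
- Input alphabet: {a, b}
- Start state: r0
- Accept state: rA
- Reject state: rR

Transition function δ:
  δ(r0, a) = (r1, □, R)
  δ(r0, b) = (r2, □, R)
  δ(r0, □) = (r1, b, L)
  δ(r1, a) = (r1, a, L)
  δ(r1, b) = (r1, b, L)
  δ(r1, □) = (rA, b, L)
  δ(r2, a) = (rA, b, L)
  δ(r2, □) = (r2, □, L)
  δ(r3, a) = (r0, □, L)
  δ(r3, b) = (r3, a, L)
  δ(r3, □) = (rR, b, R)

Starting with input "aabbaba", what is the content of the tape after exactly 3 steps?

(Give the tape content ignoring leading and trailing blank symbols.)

Execution trace:
Initial: [r0]aabbaba
Step 1: δ(r0, a) = (r1, □, R) → □[r1]abbaba
Step 2: δ(r1, a) = (r1, a, L) → [r1]□abbaba
Step 3: δ(r1, □) = (rA, b, L) → [rA]□babbaba

The machine reaches the accept state rA and halts.

After 3 steps, the tape (ignoring leading/trailing blanks) is: babbaba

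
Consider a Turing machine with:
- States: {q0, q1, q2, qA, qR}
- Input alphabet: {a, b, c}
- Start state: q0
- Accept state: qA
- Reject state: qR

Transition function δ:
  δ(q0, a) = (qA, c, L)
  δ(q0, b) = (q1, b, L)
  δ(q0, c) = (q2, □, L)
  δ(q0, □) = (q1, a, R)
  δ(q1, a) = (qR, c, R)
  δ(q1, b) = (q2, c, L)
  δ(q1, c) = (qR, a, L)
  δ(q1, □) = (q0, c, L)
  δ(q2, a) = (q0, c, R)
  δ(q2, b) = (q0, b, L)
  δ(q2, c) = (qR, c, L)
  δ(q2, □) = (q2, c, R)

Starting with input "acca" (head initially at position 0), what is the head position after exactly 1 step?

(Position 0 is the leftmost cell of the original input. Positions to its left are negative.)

Execution trace (head position shown):
Step 0: [q0]acca  (head at position 0)
Step 1: move left → [qA]□ccca  (head at position -1)

After 1 step, the head is at position -1.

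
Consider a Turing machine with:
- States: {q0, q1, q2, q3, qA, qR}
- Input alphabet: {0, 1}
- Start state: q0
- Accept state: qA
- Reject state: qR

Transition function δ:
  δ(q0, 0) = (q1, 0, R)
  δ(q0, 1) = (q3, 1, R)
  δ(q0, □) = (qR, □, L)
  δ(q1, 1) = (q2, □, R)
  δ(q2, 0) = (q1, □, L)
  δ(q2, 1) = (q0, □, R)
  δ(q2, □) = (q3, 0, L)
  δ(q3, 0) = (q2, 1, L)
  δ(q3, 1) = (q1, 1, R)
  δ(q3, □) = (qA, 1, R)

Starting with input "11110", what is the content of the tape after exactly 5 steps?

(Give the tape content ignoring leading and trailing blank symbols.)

Execution trace:
Initial: [q0]11110
Step 1: δ(q0, 1) = (q3, 1, R) → 1[q3]1110
Step 2: δ(q3, 1) = (q1, 1, R) → 11[q1]110
Step 3: δ(q1, 1) = (q2, □, R) → 11□[q2]10
Step 4: δ(q2, 1) = (q0, □, R) → 11□□[q0]0
Step 5: δ(q0, 0) = (q1, 0, R) → 11□□0[q1]□

No transition is defined for δ(q1, □). By convention the machine halts and rejects.

After 5 steps, the tape (ignoring leading/trailing blanks) is: 11□□0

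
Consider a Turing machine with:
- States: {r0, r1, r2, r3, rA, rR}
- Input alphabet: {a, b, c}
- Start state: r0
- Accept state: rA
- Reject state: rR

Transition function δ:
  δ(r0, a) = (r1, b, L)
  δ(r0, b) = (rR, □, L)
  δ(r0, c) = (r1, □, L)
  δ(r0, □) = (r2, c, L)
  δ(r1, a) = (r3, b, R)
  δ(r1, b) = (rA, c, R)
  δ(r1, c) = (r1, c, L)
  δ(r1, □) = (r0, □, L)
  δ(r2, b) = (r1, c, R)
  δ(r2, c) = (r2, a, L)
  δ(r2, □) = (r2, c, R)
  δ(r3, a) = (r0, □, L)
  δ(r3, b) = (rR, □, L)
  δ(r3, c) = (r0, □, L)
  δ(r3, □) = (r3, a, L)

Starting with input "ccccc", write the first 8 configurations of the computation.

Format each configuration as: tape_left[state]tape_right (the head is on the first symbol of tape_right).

Transitions applied:
Step 1: δ(r0, c) = (r1, □, L)
Step 2: δ(r1, □) = (r0, □, L)
Step 3: δ(r0, □) = (r2, c, L)
Step 4: δ(r2, □) = (r2, c, R)
Step 5: δ(r2, c) = (r2, a, L)
Step 6: δ(r2, c) = (r2, a, L)
Step 7: δ(r2, □) = (r2, c, R)

The first 8 configurations are:
[r0]ccccc ⊢ [r1]□□cccc ⊢ [r0]□□□cccc ⊢ [r2]□c□□cccc ⊢ c[r2]c□□cccc ⊢ [r2]ca□□cccc ⊢ [r2]□aa□□cccc ⊢ c[r2]aa□□cccc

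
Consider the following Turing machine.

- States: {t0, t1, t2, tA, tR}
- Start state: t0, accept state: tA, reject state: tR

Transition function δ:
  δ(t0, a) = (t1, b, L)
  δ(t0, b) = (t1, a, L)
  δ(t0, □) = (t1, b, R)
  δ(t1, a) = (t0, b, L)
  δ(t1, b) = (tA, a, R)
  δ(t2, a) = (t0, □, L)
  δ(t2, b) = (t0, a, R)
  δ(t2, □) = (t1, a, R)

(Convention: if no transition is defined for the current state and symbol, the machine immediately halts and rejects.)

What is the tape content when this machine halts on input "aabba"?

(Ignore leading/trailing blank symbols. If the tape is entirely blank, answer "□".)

Execution trace:
Initial: [t0]aabba
Step 1: δ(t0, a) = (t1, b, L) → [t1]□babba

No transition is defined for δ(t1, □). By convention the machine halts and rejects.

Final tape (ignoring leading/trailing blanks): babba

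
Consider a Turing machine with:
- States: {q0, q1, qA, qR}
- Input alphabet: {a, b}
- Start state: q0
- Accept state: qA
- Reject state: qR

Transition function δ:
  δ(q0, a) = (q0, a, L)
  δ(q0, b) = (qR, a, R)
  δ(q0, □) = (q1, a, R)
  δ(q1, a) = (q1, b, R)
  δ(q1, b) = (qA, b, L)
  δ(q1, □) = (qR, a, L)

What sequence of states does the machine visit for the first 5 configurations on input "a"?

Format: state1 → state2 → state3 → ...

Execution trace:
Initial: [q0]a
Step 1: δ(q0, a) = (q0, a, L) → [q0]□a
Step 2: δ(q0, □) = (q1, a, R) → a[q1]a
Step 3: δ(q1, a) = (q1, b, R) → ab[q1]□
Step 4: δ(q1, □) = (qR, a, L) → a[qR]ba

The machine reaches the reject state qR and halts.

State sequence: q0 → q0 → q1 → q1 → qR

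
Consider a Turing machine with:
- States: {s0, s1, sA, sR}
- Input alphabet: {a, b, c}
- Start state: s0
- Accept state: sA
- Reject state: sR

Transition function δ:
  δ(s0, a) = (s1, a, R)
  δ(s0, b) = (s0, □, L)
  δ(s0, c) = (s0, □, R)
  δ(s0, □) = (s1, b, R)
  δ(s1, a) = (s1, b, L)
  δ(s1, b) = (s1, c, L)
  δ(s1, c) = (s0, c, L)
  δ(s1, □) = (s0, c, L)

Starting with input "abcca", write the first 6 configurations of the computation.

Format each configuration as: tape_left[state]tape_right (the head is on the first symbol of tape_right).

Transitions applied:
Step 1: δ(s0, a) = (s1, a, R)
Step 2: δ(s1, b) = (s1, c, L)
Step 3: δ(s1, a) = (s1, b, L)
Step 4: δ(s1, □) = (s0, c, L)
Step 5: δ(s0, □) = (s1, b, R)

The first 6 configurations are:
[s0]abcca ⊢ a[s1]bcca ⊢ [s1]accca ⊢ [s1]□bccca ⊢ [s0]□cbccca ⊢ b[s1]cbccca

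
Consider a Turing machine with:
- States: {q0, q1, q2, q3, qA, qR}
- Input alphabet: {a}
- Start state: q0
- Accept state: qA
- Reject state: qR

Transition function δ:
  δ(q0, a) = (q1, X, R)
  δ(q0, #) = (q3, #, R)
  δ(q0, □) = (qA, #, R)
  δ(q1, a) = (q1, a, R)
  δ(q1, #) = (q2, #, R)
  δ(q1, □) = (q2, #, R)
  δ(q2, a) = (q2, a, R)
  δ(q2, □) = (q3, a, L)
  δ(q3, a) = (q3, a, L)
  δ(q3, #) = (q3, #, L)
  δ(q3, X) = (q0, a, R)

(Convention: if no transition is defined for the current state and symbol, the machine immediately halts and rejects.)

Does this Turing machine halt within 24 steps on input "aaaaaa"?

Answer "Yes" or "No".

Execution trace:
Initial: [q0]aaaaaa
Step 1: δ(q0, a) = (q1, X, R) → X[q1]aaaaa
Step 2: δ(q1, a) = (q1, a, R) → Xa[q1]aaaa
Step 3: δ(q1, a) = (q1, a, R) → Xaa[q1]aaa
Step 4: δ(q1, a) = (q1, a, R) → Xaaa[q1]aa
Step 5: δ(q1, a) = (q1, a, R) → Xaaaa[q1]a
Step 6: δ(q1, a) = (q1, a, R) → Xaaaaa[q1]□
Step 7: δ(q1, □) = (q2, #, R) → Xaaaaa#[q2]□
Step 8: δ(q2, □) = (q3, a, L) → Xaaaaa[q3]#a
Step 9: δ(q3, #) = (q3, #, L) → Xaaaa[q3]a#a
Step 10: δ(q3, a) = (q3, a, L) → Xaaa[q3]aa#a
Step 11: δ(q3, a) = (q3, a, L) → Xaa[q3]aaa#a
Step 12: δ(q3, a) = (q3, a, L) → Xa[q3]aaaa#a
Step 13: δ(q3, a) = (q3, a, L) → X[q3]aaaaa#a
Step 14: δ(q3, a) = (q3, a, L) → [q3]Xaaaaa#a
Step 15: δ(q3, X) = (q0, a, R) → a[q0]aaaaa#a
Step 16: δ(q0, a) = (q1, X, R) → aX[q1]aaaa#a
Step 17: δ(q1, a) = (q1, a, R) → aXa[q1]aaa#a
Step 18: δ(q1, a) = (q1, a, R) → aXaa[q1]aa#a
Step 19: δ(q1, a) = (q1, a, R) → aXaaa[q1]a#a
Step 20: δ(q1, a) = (q1, a, R) → aXaaaa[q1]#a
Step 21: δ(q1, #) = (q2, #, R) → aXaaaa#[q2]a
Step 22: δ(q2, a) = (q2, a, R) → aXaaaa#a[q2]□
Step 23: δ(q2, □) = (q3, a, L) → aXaaaa#[q3]aa
Step 24: δ(q3, a) = (q3, a, L) → aXaaaa[q3]#aa

The machine has not reached a halting state after 24 steps.
The machine did not halt within the 24-step bound.

Answer: No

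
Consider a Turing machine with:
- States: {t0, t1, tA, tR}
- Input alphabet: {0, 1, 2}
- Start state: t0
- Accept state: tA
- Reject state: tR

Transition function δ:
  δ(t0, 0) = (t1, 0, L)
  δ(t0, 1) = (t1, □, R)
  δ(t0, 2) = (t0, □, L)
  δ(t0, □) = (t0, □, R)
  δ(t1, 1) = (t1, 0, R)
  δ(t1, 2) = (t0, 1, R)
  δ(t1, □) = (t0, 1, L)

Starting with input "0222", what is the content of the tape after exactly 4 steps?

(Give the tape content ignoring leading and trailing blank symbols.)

Execution trace:
Initial: [t0]0222
Step 1: δ(t0, 0) = (t1, 0, L) → [t1]□0222
Step 2: δ(t1, □) = (t0, 1, L) → [t0]□10222
Step 3: δ(t0, □) = (t0, □, R) → □[t0]10222
Step 4: δ(t0, 1) = (t1, □, R) → □□[t1]0222

No transition is defined for δ(t1, 0). By convention the machine halts and rejects.

After 4 steps, the tape (ignoring leading/trailing blanks) is: 0222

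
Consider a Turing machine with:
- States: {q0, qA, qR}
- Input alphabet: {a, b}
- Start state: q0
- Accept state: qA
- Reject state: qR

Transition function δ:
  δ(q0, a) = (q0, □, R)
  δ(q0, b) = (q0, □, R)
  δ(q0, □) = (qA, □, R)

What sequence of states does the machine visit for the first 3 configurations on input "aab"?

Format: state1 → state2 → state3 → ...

Execution trace:
Initial: [q0]aab
Step 1: δ(q0, a) = (q0, □, R) → □[q0]ab
Step 2: δ(q0, a) = (q0, □, R) → □□[q0]b

State sequence: q0 → q0 → q0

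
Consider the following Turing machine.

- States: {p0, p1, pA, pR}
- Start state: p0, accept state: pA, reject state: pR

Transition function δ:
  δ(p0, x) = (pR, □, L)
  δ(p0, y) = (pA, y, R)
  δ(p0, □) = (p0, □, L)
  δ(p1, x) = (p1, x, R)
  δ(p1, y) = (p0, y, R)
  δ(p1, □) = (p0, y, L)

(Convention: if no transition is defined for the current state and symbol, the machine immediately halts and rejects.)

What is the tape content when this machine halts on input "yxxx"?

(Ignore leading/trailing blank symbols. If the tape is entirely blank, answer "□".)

Execution trace:
Initial: [p0]yxxx
Step 1: δ(p0, y) = (pA, y, R) → y[pA]xxx

The machine reaches the accept state pA and halts.

Final tape (ignoring leading/trailing blanks): yxxx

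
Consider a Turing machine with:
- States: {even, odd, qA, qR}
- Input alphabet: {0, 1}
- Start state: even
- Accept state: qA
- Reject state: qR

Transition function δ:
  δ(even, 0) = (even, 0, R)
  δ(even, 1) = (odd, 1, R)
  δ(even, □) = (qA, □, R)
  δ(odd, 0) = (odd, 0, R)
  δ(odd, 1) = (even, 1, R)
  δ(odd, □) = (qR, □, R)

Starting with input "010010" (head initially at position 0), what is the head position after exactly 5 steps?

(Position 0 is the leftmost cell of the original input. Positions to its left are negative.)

Execution trace (head position shown):
Step 0: [even]010010  (head at position 0)
Step 1: move right → 0[even]10010  (head at position 1)
Step 2: move right → 01[odd]0010  (head at position 2)
Step 3: move right → 010[odd]010  (head at position 3)
Step 4: move right → 0100[odd]10  (head at position 4)
Step 5: move right → 01001[even]0  (head at position 5)

After 5 steps, the head is at position 5.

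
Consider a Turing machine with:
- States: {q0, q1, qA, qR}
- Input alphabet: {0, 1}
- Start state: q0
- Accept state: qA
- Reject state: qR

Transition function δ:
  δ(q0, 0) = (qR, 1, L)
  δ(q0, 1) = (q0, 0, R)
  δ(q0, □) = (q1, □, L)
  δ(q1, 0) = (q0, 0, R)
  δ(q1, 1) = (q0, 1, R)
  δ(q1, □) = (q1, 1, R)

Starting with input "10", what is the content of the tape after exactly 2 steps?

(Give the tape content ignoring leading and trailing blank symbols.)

Execution trace:
Initial: [q0]10
Step 1: δ(q0, 1) = (q0, 0, R) → 0[q0]0
Step 2: δ(q0, 0) = (qR, 1, L) → [qR]01

The machine reaches the reject state qR and halts.

After 2 steps, the tape (ignoring leading/trailing blanks) is: 01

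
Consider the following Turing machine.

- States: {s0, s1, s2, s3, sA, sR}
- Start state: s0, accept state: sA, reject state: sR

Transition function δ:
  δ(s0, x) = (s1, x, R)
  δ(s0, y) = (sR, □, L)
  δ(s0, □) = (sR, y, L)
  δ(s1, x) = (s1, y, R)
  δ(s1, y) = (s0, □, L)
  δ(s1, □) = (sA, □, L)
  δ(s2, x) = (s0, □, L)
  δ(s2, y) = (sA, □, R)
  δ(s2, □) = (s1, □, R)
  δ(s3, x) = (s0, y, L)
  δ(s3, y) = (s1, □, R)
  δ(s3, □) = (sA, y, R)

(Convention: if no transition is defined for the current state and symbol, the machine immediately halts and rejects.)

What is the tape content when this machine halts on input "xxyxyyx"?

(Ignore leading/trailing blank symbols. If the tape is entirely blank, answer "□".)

Execution trace:
Initial: [s0]xxyxyyx
Step 1: δ(s0, x) = (s1, x, R) → x[s1]xyxyyx
Step 2: δ(s1, x) = (s1, y, R) → xy[s1]yxyyx
Step 3: δ(s1, y) = (s0, □, L) → x[s0]y□xyyx
Step 4: δ(s0, y) = (sR, □, L) → [sR]x□□xyyx

The machine reaches the reject state sR and halts.

Final tape (ignoring leading/trailing blanks): x□□xyyx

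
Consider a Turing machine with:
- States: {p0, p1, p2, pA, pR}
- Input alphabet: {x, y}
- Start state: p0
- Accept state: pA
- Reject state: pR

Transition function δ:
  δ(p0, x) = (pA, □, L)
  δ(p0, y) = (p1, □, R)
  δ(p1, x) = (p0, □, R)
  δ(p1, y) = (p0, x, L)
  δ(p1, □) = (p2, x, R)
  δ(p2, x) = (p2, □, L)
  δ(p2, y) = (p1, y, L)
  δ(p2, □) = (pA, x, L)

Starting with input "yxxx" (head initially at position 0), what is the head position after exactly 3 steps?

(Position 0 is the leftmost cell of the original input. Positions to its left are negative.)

Execution trace (head position shown):
Step 0: [p0]yxxx  (head at position 0)
Step 1: move right → □[p1]xxx  (head at position 1)
Step 2: move right → □□[p0]xx  (head at position 2)
Step 3: move left → □[pA]□□x  (head at position 1)

After 3 steps, the head is at position 1.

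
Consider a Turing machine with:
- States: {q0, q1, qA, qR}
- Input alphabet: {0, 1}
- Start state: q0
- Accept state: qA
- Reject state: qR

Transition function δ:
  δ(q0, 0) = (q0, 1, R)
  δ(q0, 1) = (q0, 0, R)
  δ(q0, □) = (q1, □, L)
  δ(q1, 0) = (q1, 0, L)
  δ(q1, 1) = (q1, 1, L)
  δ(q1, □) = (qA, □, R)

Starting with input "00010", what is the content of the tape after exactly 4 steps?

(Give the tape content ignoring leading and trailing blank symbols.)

Execution trace:
Initial: [q0]00010
Step 1: δ(q0, 0) = (q0, 1, R) → 1[q0]0010
Step 2: δ(q0, 0) = (q0, 1, R) → 11[q0]010
Step 3: δ(q0, 0) = (q0, 1, R) → 111[q0]10
Step 4: δ(q0, 1) = (q0, 0, R) → 1110[q0]0

After 4 steps, the tape (ignoring leading/trailing blanks) is: 11100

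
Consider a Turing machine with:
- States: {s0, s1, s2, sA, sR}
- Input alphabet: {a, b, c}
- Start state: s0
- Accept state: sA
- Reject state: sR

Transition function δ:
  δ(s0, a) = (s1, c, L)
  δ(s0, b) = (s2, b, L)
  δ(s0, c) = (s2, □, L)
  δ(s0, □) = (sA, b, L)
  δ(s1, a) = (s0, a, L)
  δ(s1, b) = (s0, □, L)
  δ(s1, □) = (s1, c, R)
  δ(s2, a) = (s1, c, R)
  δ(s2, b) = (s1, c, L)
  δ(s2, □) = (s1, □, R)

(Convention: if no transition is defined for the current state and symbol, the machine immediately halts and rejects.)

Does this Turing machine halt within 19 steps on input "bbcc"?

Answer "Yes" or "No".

Execution trace:
Initial: [s0]bbcc
Step 1: δ(s0, b) = (s2, b, L) → [s2]□bbcc
Step 2: δ(s2, □) = (s1, □, R) → □[s1]bbcc
Step 3: δ(s1, b) = (s0, □, L) → [s0]□□bcc
Step 4: δ(s0, □) = (sA, b, L) → [sA]□b□bcc

The machine reaches the accept state sA and halts.
The machine halted after 4 steps (within the 19-step bound).

Answer: Yes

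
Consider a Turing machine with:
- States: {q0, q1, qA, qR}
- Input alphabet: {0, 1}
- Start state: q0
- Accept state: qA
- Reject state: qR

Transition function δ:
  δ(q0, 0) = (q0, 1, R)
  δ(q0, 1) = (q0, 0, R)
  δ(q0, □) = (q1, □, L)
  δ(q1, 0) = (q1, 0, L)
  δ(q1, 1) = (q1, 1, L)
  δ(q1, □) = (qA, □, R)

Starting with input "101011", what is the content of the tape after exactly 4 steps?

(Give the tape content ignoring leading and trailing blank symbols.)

Execution trace:
Initial: [q0]101011
Step 1: δ(q0, 1) = (q0, 0, R) → 0[q0]01011
Step 2: δ(q0, 0) = (q0, 1, R) → 01[q0]1011
Step 3: δ(q0, 1) = (q0, 0, R) → 010[q0]011
Step 4: δ(q0, 0) = (q0, 1, R) → 0101[q0]11

After 4 steps, the tape (ignoring leading/trailing blanks) is: 010111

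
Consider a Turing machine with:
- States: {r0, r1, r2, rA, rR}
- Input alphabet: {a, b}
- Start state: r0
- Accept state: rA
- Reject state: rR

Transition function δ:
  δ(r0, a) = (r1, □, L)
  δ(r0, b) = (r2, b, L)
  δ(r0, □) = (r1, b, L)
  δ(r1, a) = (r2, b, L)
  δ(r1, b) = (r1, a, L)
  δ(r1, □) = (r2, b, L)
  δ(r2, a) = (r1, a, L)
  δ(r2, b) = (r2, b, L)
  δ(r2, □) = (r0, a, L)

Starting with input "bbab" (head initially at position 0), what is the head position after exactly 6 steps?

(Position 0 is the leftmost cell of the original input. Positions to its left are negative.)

Execution trace (head position shown):
Step 0: [r0]bbab  (head at position 0)
Step 1: move left → [r2]□bbab  (head at position -1)
Step 2: move left → [r0]□abbab  (head at position -2)
Step 3: move left → [r1]□babbab  (head at position -3)
Step 4: move left → [r2]□bbabbab  (head at position -4)
Step 5: move left → [r0]□abbabbab  (head at position -5)
Step 6: move left → [r1]□babbabbab  (head at position -6)

After 6 steps, the head is at position -6.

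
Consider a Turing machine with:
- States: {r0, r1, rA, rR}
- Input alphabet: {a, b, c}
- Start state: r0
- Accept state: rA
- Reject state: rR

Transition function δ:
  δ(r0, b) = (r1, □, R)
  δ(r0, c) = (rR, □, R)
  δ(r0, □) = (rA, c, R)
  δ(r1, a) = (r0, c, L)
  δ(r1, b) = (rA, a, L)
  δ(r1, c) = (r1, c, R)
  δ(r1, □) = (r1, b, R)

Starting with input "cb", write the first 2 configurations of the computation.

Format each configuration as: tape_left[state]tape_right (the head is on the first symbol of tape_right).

Transitions applied:
Step 1: δ(r0, c) = (rR, □, R)

The first 2 configurations are:
[r0]cb ⊢ □[rR]b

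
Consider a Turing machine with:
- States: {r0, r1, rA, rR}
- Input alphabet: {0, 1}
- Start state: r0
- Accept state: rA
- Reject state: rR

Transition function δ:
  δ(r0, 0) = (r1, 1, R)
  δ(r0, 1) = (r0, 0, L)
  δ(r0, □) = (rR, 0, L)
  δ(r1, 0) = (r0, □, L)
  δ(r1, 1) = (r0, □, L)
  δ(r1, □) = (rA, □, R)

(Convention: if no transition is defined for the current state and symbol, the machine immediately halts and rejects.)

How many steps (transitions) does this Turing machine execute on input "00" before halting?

Execution trace:
Initial: [r0]00
Step 1: δ(r0, 0) = (r1, 1, R) → 1[r1]0
Step 2: δ(r1, 0) = (r0, □, L) → [r0]1□
Step 3: δ(r0, 1) = (r0, 0, L) → [r0]□0□
Step 4: δ(r0, □) = (rR, 0, L) → [rR]□00□

The machine reaches the reject state rR and halts.

The machine executed 4 steps before halting.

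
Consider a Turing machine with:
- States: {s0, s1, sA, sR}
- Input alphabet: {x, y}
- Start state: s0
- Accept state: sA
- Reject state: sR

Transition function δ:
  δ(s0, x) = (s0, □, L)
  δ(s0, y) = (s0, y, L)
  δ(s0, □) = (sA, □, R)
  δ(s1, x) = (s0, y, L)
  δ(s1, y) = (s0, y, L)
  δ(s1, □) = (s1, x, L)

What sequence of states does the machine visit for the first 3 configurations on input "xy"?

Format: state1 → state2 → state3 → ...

Execution trace:
Initial: [s0]xy
Step 1: δ(s0, x) = (s0, □, L) → [s0]□□y
Step 2: δ(s0, □) = (sA, □, R) → □[sA]□y

The machine reaches the accept state sA and halts.

State sequence: s0 → s0 → sA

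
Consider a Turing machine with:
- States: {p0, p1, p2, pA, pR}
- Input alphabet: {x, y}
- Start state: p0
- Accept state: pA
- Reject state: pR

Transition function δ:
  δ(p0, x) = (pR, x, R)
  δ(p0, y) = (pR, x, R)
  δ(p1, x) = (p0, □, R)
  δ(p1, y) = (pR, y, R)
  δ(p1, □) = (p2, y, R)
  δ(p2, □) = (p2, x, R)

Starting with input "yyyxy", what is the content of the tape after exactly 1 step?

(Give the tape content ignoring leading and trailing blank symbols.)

Execution trace:
Initial: [p0]yyyxy
Step 1: δ(p0, y) = (pR, x, R) → x[pR]yyxy

The machine reaches the reject state pR and halts.

After 1 step, the tape (ignoring leading/trailing blanks) is: xyyxy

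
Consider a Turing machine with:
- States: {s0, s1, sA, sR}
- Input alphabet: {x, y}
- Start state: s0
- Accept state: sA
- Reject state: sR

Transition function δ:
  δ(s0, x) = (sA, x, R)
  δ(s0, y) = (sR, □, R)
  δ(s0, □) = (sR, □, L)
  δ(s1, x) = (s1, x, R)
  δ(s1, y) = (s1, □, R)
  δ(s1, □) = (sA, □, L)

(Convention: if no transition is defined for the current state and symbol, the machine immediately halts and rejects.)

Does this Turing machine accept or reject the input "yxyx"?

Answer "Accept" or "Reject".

Execution trace:
Initial: [s0]yxyx
Step 1: δ(s0, y) = (sR, □, R) → □[sR]xyx

The machine reaches the reject state sR and halts.

Answer: Reject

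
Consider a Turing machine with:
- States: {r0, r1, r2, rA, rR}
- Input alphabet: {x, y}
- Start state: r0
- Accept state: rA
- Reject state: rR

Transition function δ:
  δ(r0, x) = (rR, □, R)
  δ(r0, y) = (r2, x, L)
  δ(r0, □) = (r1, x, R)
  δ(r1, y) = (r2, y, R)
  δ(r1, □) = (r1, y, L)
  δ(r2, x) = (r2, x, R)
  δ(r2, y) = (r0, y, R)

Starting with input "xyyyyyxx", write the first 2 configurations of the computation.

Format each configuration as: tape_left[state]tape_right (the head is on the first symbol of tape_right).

Transitions applied:
Step 1: δ(r0, x) = (rR, □, R)

The first 2 configurations are:
[r0]xyyyyyxx ⊢ □[rR]yyyyyxx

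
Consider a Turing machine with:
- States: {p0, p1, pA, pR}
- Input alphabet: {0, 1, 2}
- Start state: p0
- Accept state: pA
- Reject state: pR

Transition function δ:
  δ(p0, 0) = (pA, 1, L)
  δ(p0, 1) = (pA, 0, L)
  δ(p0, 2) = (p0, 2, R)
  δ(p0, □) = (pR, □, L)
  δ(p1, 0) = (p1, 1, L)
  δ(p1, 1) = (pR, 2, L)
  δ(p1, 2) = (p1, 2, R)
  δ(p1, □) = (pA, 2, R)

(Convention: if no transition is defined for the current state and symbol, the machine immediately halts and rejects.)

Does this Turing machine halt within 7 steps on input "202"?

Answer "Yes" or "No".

Execution trace:
Initial: [p0]202
Step 1: δ(p0, 2) = (p0, 2, R) → 2[p0]02
Step 2: δ(p0, 0) = (pA, 1, L) → [pA]212

The machine reaches the accept state pA and halts.
The machine halted after 2 steps (within the 7-step bound).

Answer: Yes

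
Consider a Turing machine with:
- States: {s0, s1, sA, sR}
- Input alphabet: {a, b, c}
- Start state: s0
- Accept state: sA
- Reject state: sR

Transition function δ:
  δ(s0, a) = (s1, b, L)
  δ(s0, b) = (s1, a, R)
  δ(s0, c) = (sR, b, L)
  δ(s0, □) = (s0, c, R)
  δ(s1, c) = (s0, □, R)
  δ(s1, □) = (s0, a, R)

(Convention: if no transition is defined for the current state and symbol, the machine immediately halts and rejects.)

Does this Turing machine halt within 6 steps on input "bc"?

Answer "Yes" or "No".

Execution trace:
Initial: [s0]bc
Step 1: δ(s0, b) = (s1, a, R) → a[s1]c
Step 2: δ(s1, c) = (s0, □, R) → a□[s0]□
Step 3: δ(s0, □) = (s0, c, R) → a□c[s0]□
Step 4: δ(s0, □) = (s0, c, R) → a□cc[s0]□
Step 5: δ(s0, □) = (s0, c, R) → a□ccc[s0]□
Step 6: δ(s0, □) = (s0, c, R) → a□cccc[s0]□

The machine has not reached a halting state after 6 steps.
The machine did not halt within the 6-step bound.

Answer: No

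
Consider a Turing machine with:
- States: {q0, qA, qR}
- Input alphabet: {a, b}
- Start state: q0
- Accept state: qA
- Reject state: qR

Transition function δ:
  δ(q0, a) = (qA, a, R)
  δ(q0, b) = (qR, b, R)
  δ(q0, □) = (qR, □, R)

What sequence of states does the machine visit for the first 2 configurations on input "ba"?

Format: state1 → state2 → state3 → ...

Execution trace:
Initial: [q0]ba
Step 1: δ(q0, b) = (qR, b, R) → b[qR]a

The machine reaches the reject state qR and halts.

State sequence: q0 → qR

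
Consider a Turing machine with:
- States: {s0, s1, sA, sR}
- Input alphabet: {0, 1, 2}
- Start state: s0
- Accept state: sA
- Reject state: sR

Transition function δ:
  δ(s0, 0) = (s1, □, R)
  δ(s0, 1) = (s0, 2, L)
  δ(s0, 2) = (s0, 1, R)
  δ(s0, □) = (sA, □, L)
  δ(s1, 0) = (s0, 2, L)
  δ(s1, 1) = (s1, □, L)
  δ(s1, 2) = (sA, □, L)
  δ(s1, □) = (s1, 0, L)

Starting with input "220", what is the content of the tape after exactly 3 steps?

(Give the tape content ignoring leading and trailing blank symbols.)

Execution trace:
Initial: [s0]220
Step 1: δ(s0, 2) = (s0, 1, R) → 1[s0]20
Step 2: δ(s0, 2) = (s0, 1, R) → 11[s0]0
Step 3: δ(s0, 0) = (s1, □, R) → 11□[s1]□

After 3 steps, the tape (ignoring leading/trailing blanks) is: 11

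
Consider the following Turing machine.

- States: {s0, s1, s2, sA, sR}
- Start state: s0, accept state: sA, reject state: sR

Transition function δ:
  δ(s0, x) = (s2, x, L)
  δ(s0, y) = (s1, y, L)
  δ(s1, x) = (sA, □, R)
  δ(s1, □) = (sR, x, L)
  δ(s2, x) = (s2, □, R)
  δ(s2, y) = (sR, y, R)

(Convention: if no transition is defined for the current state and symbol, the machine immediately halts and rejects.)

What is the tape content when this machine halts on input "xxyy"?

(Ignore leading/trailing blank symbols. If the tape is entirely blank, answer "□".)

Execution trace:
Initial: [s0]xxyy
Step 1: δ(s0, x) = (s2, x, L) → [s2]□xxyy

No transition is defined for δ(s2, □). By convention the machine halts and rejects.

Final tape (ignoring leading/trailing blanks): xxyy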